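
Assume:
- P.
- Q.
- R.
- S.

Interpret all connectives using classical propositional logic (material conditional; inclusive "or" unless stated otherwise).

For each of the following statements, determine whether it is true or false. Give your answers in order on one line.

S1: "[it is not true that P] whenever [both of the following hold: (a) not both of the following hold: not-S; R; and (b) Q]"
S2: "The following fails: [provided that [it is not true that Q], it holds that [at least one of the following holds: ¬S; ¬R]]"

S1 False; S2 False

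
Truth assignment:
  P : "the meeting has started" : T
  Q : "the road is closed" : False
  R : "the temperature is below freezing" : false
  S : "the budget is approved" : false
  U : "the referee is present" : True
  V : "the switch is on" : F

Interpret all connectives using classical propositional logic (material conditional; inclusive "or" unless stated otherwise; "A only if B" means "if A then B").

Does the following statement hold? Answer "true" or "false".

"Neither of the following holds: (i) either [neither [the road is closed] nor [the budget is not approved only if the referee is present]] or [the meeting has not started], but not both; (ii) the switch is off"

False.

In symbols: ((Q nor (~S -> U)) xor ~P) nor ~V

~S = ~F = T
~S -> U = T -> T = T
Q nor (~S -> U) = F nor T = F
~P = ~T = F
(Q nor (~S -> U)) xor ~P = F xor F = F
~V = ~F = T
((Q nor (~S -> U)) xor ~P) nor ~V = F nor T = F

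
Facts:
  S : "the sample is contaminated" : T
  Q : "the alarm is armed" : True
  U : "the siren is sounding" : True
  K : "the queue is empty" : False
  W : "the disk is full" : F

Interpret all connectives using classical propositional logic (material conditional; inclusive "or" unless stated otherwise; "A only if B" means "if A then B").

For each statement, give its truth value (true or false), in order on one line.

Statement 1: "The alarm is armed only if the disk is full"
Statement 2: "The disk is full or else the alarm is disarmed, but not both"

Statement 1: Parsed as Q → W

Q → W = T → F = F
Thus Statement 1 is false.

Statement 2: In symbols: W ⊕ ¬Q

¬Q = ¬T = F
W ⊕ ¬Q = F ⊕ F = F
So Statement 2 is false.

Statement 1 False; Statement 2 False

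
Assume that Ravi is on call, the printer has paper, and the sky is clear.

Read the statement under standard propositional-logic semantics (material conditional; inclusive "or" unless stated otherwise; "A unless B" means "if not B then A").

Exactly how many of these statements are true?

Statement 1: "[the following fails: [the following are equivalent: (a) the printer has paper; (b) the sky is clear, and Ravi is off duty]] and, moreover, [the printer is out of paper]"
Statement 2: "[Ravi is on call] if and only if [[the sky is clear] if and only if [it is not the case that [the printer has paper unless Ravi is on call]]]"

0

Let N = "the printer has paper" (T), U = "the sky is overcast" (F), Q = "Ravi is on call" (T).

Statement 1: This is ¬(N ↔ (¬U ∧ ¬Q)) ∧ ¬N.

¬U = ¬F = T
¬Q = ¬T = F
¬U ∧ ¬Q = T ∧ F = F
N ↔ (¬U ∧ ¬Q) = T ↔ F = F
¬(N ↔ (¬U ∧ ¬Q)) = ¬F = T
¬N = ¬T = F
¬(N ↔ (¬U ∧ ¬Q)) ∧ ¬N = T ∧ F = F
Hence Statement 1 is false.

Statement 2: Formalization: Q ↔ (¬U ↔ ¬(N ∨ Q))

¬U = ¬F = T
N ∨ Q = T ∨ T = T
¬(N ∨ Q) = ¬T = F
¬U ↔ ¬(N ∨ Q) = T ↔ F = F
Q ↔ (¬U ↔ ¬(N ∨ Q)) = T ↔ F = F
So Statement 2 is false.

0 of the 2 statements are true (none).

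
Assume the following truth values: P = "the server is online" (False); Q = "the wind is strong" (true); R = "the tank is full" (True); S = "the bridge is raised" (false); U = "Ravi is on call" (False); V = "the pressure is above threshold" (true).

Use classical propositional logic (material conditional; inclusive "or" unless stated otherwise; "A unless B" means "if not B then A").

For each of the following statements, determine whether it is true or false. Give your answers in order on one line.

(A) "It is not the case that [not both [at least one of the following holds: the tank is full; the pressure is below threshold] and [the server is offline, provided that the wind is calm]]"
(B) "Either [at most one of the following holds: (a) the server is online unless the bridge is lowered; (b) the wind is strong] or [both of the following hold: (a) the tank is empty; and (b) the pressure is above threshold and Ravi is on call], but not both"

(A) T, (B) F

(A): In symbols: ~((R | ~V) nand (~Q -> ~P))

~V = ~T = F
R | ~V = T | F = T
~Q = ~T = F
~P = ~F = T
~Q -> ~P = F -> T = T
(R | ~V) nand (~Q -> ~P) = T nand T = F
~((R | ~V) nand (~Q -> ~P)) = ~F = T
So (A) is true.

(B): Parsed as ((P | ~S) nand Q) xor (~R & (V & U))

~S = ~F = T
P | ~S = F | T = T
(P | ~S) nand Q = T nand T = F
~R = ~T = F
V & U = T & F = F
~R & (V & U) = F & F = F
((P | ~S) nand Q) xor (~R & (V & U)) = F xor F = F
So (B) is false.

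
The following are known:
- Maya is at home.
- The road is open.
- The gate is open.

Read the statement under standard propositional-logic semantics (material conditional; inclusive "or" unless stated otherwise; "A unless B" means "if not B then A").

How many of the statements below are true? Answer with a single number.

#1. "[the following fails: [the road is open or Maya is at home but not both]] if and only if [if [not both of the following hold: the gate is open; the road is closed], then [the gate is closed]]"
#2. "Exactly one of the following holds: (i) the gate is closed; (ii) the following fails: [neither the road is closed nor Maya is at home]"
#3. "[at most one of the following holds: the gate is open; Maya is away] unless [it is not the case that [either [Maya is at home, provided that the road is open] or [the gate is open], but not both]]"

2

Let Q = "the road is closed" (F), P = "Maya is at home" (T), R = "the gate is open" (T).

#1: Parsed as ~(~Q xor P) <-> ((R nand Q) -> ~R)

~Q = ~F = T
~Q xor P = T xor T = F
~(~Q xor P) = ~F = T
R nand Q = T nand F = T
~R = ~T = F
(R nand Q) -> ~R = T -> F = F
~(~Q xor P) <-> ((R nand Q) -> ~R) = T <-> F = F
So #1 is false.

#2: Formalization: ~R xor ~(Q nor P)

~R = ~T = F
Q nor P = F nor T = F
~(Q nor P) = ~F = T
~R xor ~(Q nor P) = F xor T = T
Hence #2 is true.

#3: In symbols: (R nand ~P) | ~((~Q -> P) xor R)

~P = ~T = F
R nand ~P = T nand F = T
~Q = ~F = T
~Q -> P = T -> T = T
(~Q -> P) xor R = T xor T = F
~((~Q -> P) xor R) = ~F = T
(R nand ~P) | ~((~Q -> P) xor R) = T | T = T
Thus #3 is true.

2 of the 3 statements are true (#2, #3).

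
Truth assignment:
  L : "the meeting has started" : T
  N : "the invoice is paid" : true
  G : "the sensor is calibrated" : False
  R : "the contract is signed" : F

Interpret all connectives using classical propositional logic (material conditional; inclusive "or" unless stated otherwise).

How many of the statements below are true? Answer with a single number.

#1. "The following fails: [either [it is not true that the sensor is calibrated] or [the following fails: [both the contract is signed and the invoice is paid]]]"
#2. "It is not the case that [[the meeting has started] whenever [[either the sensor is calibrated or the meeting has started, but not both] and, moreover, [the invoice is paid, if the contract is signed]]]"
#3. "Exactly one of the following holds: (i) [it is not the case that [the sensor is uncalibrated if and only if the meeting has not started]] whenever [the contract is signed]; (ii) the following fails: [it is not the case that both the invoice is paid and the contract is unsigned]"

0

#1: In symbols: ~(~G | ~(R & N))

~G = ~F = T
R & N = F & T = F
~(R & N) = ~F = T
~G | ~(R & N) = T | T = T
~(~G | ~(R & N)) = ~T = F
Thus #1 is false.

#2: Formalization: ~(((G xor L) & (R -> N)) -> L)

G xor L = F xor T = T
R -> N = F -> T = T
(G xor L) & (R -> N) = T & T = T
((G xor L) & (R -> N)) -> L = T -> T = T
~(((G xor L) & (R -> N)) -> L) = ~T = F
Thus #2 is false.

#3: This is (R -> ~(~G <-> ~L)) xor ~(N nand ~R).

~G = ~F = T
~L = ~T = F
~G <-> ~L = T <-> F = F
~(~G <-> ~L) = ~F = T
R -> ~(~G <-> ~L) = F -> T = T
~R = ~F = T
N nand ~R = T nand T = F
~(N nand ~R) = ~F = T
(R -> ~(~G <-> ~L)) xor ~(N nand ~R) = T xor T = F
So #3 is false.

0 of the 3 statements are true (none).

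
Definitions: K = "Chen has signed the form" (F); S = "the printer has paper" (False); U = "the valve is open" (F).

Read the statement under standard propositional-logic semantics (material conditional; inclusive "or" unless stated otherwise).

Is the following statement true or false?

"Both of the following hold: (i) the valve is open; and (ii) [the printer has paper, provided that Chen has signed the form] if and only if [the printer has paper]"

The statement is false.

Parsed as U & ((K -> S) <-> S)

K -> S = F -> F = T
(K -> S) <-> S = T <-> F = F
U & ((K -> S) <-> S) = F & F = F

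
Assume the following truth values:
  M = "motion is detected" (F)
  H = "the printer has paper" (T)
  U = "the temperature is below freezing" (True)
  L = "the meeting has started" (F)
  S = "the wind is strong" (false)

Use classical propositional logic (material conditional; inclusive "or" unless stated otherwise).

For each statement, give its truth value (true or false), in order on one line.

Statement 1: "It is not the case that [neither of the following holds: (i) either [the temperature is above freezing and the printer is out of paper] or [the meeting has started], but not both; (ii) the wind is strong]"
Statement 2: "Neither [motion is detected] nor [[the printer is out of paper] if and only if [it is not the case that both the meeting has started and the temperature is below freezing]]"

Statement 1: Parsed as not (((not U and not H) xor L) nor S)

not U = not True = False
not H = not True = False
not U and not H = False and False = False
(not U and not H) xor L = False xor False = False
((not U and not H) xor L) nor S = False nor False = True
not (((not U and not H) xor L) nor S) = not True = False
Hence Statement 1 is false.

Statement 2: This is M nor (not H iff (L nand U)).

not H = not True = False
L nand U = False nand True = True
not H iff (L nand U) = False iff True = False
M nor (not H iff (L nand U)) = False nor False = True
Hence Statement 2 is true.

Statement 1 false / Statement 2 true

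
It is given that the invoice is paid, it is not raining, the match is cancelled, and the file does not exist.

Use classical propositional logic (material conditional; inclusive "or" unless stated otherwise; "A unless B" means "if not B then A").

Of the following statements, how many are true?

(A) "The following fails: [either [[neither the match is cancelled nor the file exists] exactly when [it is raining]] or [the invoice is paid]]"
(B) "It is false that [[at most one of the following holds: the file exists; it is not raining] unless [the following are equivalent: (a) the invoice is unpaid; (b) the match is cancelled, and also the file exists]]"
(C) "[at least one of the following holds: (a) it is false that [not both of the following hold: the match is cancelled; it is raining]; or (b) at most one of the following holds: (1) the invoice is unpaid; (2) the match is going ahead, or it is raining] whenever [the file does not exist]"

1

Let R = "the match is cancelled" (T), S = "the file exists" (F), Q = "it is raining" (F), P = "the invoice is paid" (T).

(A): In symbols: ¬(((R ↓ S) ↔ Q) ∨ P)

R ↓ S = T ↓ F = F
(R ↓ S) ↔ Q = F ↔ F = T
((R ↓ S) ↔ Q) ∨ P = T ∨ T = T
¬(((R ↓ S) ↔ Q) ∨ P) = ¬T = F
So (A) is false.

(B): Formalization: ¬((S ↑ ¬Q) ∨ (¬P ↔ (R ∧ S)))

¬Q = ¬F = T
S ↑ ¬Q = F ↑ T = T
¬P = ¬T = F
R ∧ S = T ∧ F = F
¬P ↔ (R ∧ S) = F ↔ F = T
(S ↑ ¬Q) ∨ (¬P ↔ (R ∧ S)) = T ∨ T = T
¬((S ↑ ¬Q) ∨ (¬P ↔ (R ∧ S))) = ¬T = F
So (B) is false.

(C): Formalization: ¬S → (¬(R ↑ Q) ∨ (¬P ↑ (¬R ∨ Q)))

¬S = ¬F = T
R ↑ Q = T ↑ F = T
¬(R ↑ Q) = ¬T = F
¬P = ¬T = F
¬R = ¬T = F
¬R ∨ Q = F ∨ F = F
¬P ↑ (¬R ∨ Q) = F ↑ F = T
¬(R ↑ Q) ∨ (¬P ↑ (¬R ∨ Q)) = F ∨ T = T
¬S → (¬(R ↑ Q) ∨ (¬P ↑ (¬R ∨ Q))) = T → T = T
Hence (C) is true.

1 of the 3 statements is true ((C)).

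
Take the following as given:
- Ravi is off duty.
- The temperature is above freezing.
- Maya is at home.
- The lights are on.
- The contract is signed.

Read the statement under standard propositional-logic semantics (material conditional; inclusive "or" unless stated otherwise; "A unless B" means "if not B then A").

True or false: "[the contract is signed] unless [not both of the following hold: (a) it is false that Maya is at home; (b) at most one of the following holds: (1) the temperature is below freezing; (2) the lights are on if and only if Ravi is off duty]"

Let U = "the contract is signed" (True), R = "Maya is at home" (True), Q = "the temperature is below freezing" (False), S = "the lights are on" (True), P = "Ravi is on call" (False).
Formalization: U or (not R nand (Q nand (S iff not P)))

not R = not True = False
not P = not False = True
S iff not P = True iff True = True
Q nand (S iff not P) = False nand True = True
not R nand (Q nand (S iff not P)) = False nand True = True
U or (not R nand (Q nand (S iff not P))) = True or True = True

The statement is true.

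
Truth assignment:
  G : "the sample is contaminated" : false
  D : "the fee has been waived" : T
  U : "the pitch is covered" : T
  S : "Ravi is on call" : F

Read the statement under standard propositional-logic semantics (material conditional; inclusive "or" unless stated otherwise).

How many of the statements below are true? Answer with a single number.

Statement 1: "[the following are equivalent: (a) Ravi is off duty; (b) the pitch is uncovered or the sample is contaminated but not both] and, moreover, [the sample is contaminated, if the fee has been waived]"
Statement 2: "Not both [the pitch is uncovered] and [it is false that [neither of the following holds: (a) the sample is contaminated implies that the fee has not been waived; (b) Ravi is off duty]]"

1

Statement 1: In symbols: (not S iff (not U xor G)) and (D -> G)

not S = not False = True
not U = not True = False
not U xor G = False xor False = False
not S iff (not U xor G) = True iff False = False
D -> G = True -> False = False
(not S iff (not U xor G)) and (D -> G) = False and False = False
Thus Statement 1 is false.

Statement 2: This is not U nand not ((G -> not D) nor not S).

not U = not True = False
not D = not True = False
G -> not D = False -> False = True
not S = not False = True
(G -> not D) nor not S = True nor True = False
not ((G -> not D) nor not S) = not False = True
not U nand not ((G -> not D) nor not S) = False nand True = True
So Statement 2 is true.

1 of the 2 statements is true (Statement 2).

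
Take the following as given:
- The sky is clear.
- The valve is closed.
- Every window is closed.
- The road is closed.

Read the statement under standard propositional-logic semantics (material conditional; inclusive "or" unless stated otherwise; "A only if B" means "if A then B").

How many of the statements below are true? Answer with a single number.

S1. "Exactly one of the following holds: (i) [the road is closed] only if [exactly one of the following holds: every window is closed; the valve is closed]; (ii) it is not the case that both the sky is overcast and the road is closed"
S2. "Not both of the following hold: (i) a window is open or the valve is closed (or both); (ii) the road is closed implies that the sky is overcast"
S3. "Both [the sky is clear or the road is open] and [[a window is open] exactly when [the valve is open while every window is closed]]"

Let Q = "the road is closed" (T), W = "a window is open" (F), N = "the valve is open" (F), V = "the sky is overcast" (F).

S1: This is (Q → (¬W ⊕ ¬N)) ⊕ (V ↑ Q).

¬W = ¬F = T
¬N = ¬F = T
¬W ⊕ ¬N = T ⊕ T = F
Q → (¬W ⊕ ¬N) = T → F = F
V ↑ Q = F ↑ T = T
(Q → (¬W ⊕ ¬N)) ⊕ (V ↑ Q) = F ⊕ T = T
Thus S1 is true.

S2: This is (W ∨ ¬N) ↑ (Q → V).

¬N = ¬F = T
W ∨ ¬N = F ∨ T = T
Q → V = T → F = F
(W ∨ ¬N) ↑ (Q → V) = T ↑ F = T
So S2 is true.

S3: This is (¬V ∨ ¬Q) ∧ (W ↔ (N ∧ ¬W)).

¬V = ¬F = T
¬Q = ¬T = F
¬V ∨ ¬Q = T ∨ F = T
¬W = ¬F = T
N ∧ ¬W = F ∧ T = F
W ↔ (N ∧ ¬W) = F ↔ F = T
(¬V ∨ ¬Q) ∧ (W ↔ (N ∧ ¬W)) = T ∧ T = T
So S3 is true.

Count: 3.

3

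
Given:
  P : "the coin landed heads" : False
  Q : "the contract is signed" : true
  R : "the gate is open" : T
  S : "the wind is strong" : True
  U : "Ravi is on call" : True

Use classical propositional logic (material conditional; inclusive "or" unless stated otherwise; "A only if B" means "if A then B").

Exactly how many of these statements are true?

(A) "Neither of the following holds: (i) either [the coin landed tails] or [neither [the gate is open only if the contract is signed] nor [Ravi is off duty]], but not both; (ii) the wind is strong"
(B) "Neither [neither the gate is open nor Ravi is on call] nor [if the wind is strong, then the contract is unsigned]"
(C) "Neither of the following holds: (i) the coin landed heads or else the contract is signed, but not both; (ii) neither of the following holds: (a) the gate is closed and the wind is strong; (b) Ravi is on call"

1

(A): This is (~P xor ((R -> Q) nor ~U)) nor S.

~P = ~F = T
R -> Q = T -> T = T
~U = ~T = F
(R -> Q) nor ~U = T nor F = F
~P xor ((R -> Q) nor ~U) = T xor F = T
(~P xor ((R -> Q) nor ~U)) nor S = T nor T = F
Thus (A) is false.

(B): Formalization: (R nor U) nor (S -> ~Q)

R nor U = T nor T = F
~Q = ~T = F
S -> ~Q = T -> F = F
(R nor U) nor (S -> ~Q) = F nor F = T
Thus (B) is true.

(C): This is (P xor Q) nor ((~R & S) nor U).

P xor Q = F xor T = T
~R = ~T = F
~R & S = F & T = F
(~R & S) nor U = F nor T = F
(P xor Q) nor ((~R & S) nor U) = T nor F = F
So (C) is false.

True statements: 1 ((B)).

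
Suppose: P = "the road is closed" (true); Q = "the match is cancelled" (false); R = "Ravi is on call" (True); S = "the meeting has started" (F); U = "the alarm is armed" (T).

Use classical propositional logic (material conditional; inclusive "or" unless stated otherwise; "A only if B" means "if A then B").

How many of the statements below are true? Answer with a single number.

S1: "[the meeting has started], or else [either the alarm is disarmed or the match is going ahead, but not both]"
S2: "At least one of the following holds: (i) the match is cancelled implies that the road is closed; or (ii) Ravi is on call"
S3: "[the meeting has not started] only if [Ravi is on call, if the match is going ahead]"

3

S1: In symbols: S or (not U xor not Q)

not U = not True = False
not Q = not False = True
not U xor not Q = False xor True = True
S or (not U xor not Q) = False or True = True
So S1 is true.

S2: This is (Q -> P) or R.

Q -> P = False -> True = True
(Q -> P) or R = True or True = True
Hence S2 is true.

S3: Formalization: not S -> (not Q -> R)

not S = not False = True
not Q = not False = True
not Q -> R = True -> True = True
not S -> (not Q -> R) = True -> True = True
So S3 is true.

Count: 3.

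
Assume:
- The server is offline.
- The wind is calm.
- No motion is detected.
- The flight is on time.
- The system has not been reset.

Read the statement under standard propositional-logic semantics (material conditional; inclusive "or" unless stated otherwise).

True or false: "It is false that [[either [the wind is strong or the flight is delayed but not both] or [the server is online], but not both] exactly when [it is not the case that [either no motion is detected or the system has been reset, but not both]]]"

False.

Let Q = "the wind is strong" (F), S = "the flight is delayed" (F), P = "the server is online" (F), R = "motion is detected" (F), U = "the system has been reset" (F).
Formalization: ~(((Q xor S) xor P) <-> ~(~R xor U))

Q xor S = F xor F = F
(Q xor S) xor P = F xor F = F
~R = ~F = T
~R xor U = T xor F = T
~(~R xor U) = ~T = F
((Q xor S) xor P) <-> ~(~R xor U) = F <-> F = T
~(((Q xor S) xor P) <-> ~(~R xor U)) = ~T = F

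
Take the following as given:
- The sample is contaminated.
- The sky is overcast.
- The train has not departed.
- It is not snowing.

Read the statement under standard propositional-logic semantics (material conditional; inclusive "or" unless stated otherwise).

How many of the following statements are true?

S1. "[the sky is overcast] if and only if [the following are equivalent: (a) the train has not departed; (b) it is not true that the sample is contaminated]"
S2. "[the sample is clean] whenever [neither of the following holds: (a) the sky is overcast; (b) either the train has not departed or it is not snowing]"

Let Q = "the sky is overcast" (T), R = "the train has departed" (F), M = "the sample is contaminated" (T), D = "it is snowing" (F).

S1: This is Q <-> (~R <-> ~M).

~R = ~F = T
~M = ~T = F
~R <-> ~M = T <-> F = F
Q <-> (~R <-> ~M) = T <-> F = F
Hence S1 is false.

S2: In symbols: (Q nor (~R | ~D)) -> ~M

~R = ~F = T
~D = ~F = T
~R | ~D = T | T = T
Q nor (~R | ~D) = T nor T = F
~M = ~T = F
(Q nor (~R | ~D)) -> ~M = F -> F = T
So S2 is true.

Count: 1.

1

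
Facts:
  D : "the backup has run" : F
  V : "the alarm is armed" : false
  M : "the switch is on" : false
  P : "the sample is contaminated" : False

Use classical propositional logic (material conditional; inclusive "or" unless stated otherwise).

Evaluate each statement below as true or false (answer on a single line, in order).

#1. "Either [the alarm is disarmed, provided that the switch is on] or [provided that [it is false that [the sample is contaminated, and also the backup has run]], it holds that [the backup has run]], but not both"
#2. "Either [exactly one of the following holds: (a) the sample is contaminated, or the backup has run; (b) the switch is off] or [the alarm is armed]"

#1: This is (M → ¬V) ⊕ (¬(P ∧ D) → D).

¬V = ¬F = T
M → ¬V = F → T = T
P ∧ D = F ∧ F = F
¬(P ∧ D) = ¬F = T
¬(P ∧ D) → D = T → F = F
(M → ¬V) ⊕ (¬(P ∧ D) → D) = T ⊕ F = T
So #1 is true.

#2: Formalization: ((P ∨ D) ⊕ ¬M) ∨ V

P ∨ D = F ∨ F = F
¬M = ¬F = T
(P ∨ D) ⊕ ¬M = F ⊕ T = T
((P ∨ D) ⊕ ¬M) ∨ V = T ∨ F = T
So #2 is true.

#1 True, #2 True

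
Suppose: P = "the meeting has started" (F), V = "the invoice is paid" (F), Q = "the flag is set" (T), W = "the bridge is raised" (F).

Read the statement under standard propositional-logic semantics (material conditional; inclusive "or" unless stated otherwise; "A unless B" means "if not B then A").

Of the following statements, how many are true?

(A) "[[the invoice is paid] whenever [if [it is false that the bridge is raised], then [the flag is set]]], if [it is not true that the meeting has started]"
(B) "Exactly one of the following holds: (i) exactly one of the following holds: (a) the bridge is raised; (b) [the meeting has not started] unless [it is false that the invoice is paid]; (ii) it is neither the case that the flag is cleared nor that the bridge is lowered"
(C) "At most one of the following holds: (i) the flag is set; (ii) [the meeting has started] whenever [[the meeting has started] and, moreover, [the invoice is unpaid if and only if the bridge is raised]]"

1

(A): This is not P -> ((not W -> Q) -> V).

not P = not False = True
not W = not False = True
not W -> Q = True -> True = True
(not W -> Q) -> V = True -> False = False
not P -> ((not W -> Q) -> V) = True -> False = False
So (A) is false.

(B): This is (W xor (not P or not V)) xor (not Q nor not W).

not P = not False = True
not V = not False = True
not P or not V = True or True = True
W xor (not P or not V) = False xor True = True
not Q = not True = False
not W = not False = True
not Q nor not W = False nor True = False
(W xor (not P or not V)) xor (not Q nor not W) = True xor False = True
So (B) is true.

(C): Formalization: Q nand ((P and (not V iff W)) -> P)

not V = not False = True
not V iff W = True iff False = False
P and (not V iff W) = False and False = False
(P and (not V iff W)) -> P = False -> False = True
Q nand ((P and (not V iff W)) -> P) = True nand True = False
So (C) is false.

Count: 1.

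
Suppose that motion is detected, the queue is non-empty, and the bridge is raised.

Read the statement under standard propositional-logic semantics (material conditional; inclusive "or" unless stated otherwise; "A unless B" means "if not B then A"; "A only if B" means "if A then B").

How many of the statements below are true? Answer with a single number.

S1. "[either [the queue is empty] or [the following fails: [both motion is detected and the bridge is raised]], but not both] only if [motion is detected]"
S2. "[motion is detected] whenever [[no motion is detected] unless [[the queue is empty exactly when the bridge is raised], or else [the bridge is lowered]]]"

2

Let W = "the queue is empty" (F), U = "motion is detected" (T), K = "the bridge is raised" (T).

S1: In symbols: (W xor ~(U & K)) -> U

U & K = T & T = T
~(U & K) = ~T = F
W xor ~(U & K) = F xor F = F
(W xor ~(U & K)) -> U = F -> T = T
So S1 is true.

S2: Formalization: (~U | ((W <-> K) | ~K)) -> U

~U = ~T = F
W <-> K = F <-> T = F
~K = ~T = F
(W <-> K) | ~K = F | F = F
~U | ((W <-> K) | ~K) = F | F = F
(~U | ((W <-> K) | ~K)) -> U = F -> T = T
Thus S2 is true.

True statements: 2.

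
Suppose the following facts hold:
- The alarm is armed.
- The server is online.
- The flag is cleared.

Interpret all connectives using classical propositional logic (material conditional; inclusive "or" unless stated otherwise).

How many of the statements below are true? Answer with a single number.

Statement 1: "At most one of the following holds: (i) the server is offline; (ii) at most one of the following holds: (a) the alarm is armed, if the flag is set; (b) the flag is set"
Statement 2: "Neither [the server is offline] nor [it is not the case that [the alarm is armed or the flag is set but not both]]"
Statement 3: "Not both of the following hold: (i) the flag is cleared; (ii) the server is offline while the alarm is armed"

3

Let Q = "the server is online" (True), R = "the flag is set" (False), P = "the alarm is armed" (True).

Statement 1: This is not Q nand ((R -> P) nand R).

not Q = not True = False
R -> P = False -> True = True
(R -> P) nand R = True nand False = True
not Q nand ((R -> P) nand R) = False nand True = True
Thus Statement 1 is true.

Statement 2: Parsed as not Q nor not (P xor R)

not Q = not True = False
P xor R = True xor False = True
not (P xor R) = not True = False
not Q nor not (P xor R) = False nor False = True
Thus Statement 2 is true.

Statement 3: This is not R nand (not Q and P).

not R = not False = True
not Q = not True = False
not Q and P = False and True = False
not R nand (not Q and P) = True nand False = True
Thus Statement 3 is true.

3 of the 3 statements are true (Statement 1, Statement 2, Statement 3).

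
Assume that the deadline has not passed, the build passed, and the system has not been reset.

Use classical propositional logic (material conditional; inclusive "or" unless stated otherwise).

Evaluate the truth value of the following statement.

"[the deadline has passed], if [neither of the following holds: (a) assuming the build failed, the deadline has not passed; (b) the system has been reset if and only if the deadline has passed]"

The statement is true.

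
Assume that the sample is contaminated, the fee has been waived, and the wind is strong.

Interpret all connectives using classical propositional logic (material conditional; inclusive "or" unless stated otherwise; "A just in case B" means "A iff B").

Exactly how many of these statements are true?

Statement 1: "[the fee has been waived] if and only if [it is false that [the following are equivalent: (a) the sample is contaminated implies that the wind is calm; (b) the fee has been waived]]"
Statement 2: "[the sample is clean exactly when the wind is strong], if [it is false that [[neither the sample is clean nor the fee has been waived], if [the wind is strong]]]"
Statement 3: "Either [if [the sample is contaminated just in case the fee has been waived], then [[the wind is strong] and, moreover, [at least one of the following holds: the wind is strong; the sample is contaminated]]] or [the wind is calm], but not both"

Let Q = "the fee has been waived" (T), P = "the sample is contaminated" (T), R = "the wind is strong" (T).

Statement 1: In symbols: Q ↔ ¬((P → ¬R) ↔ Q)

¬R = ¬T = F
P → ¬R = T → F = F
(P → ¬R) ↔ Q = F ↔ T = F
¬((P → ¬R) ↔ Q) = ¬F = T
Q ↔ ¬((P → ¬R) ↔ Q) = T ↔ T = T
So Statement 1 is true.

Statement 2: Formalization: ¬(R → (¬P ↓ Q)) → (¬P ↔ R)

¬P = ¬T = F
¬P ↓ Q = F ↓ T = F
R → (¬P ↓ Q) = T → F = F
¬(R → (¬P ↓ Q)) = ¬F = T
¬P = ¬T = F
¬P ↔ R = F ↔ T = F
¬(R → (¬P ↓ Q)) → (¬P ↔ R) = T → F = F
Hence Statement 2 is false.

Statement 3: In symbols: ((P ↔ Q) → (R ∧ (R ∨ P))) ⊕ ¬R

P ↔ Q = T ↔ T = T
R ∨ P = T ∨ T = T
R ∧ (R ∨ P) = T ∧ T = T
(P ↔ Q) → (R ∧ (R ∨ P)) = T → T = T
¬R = ¬T = F
((P ↔ Q) → (R ∧ (R ∨ P))) ⊕ ¬R = T ⊕ F = T
Thus Statement 3 is true.

Count: 2.

2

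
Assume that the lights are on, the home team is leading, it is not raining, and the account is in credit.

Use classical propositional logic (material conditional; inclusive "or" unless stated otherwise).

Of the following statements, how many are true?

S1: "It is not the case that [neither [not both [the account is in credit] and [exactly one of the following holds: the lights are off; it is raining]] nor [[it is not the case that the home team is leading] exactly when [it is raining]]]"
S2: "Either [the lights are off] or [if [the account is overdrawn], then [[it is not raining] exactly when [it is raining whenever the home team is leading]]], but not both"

2

Let L = "the account is overdrawn" (F), V = "the lights are on" (T), D = "it is raining" (F), U = "the home team is leading" (T).

S1: Parsed as ~((~L nand (~V xor D)) nor (~U <-> D))

~L = ~F = T
~V = ~T = F
~V xor D = F xor F = F
~L nand (~V xor D) = T nand F = T
~U = ~T = F
~U <-> D = F <-> F = T
(~L nand (~V xor D)) nor (~U <-> D) = T nor T = F
~((~L nand (~V xor D)) nor (~U <-> D)) = ~F = T
Thus S1 is true.

S2: Formalization: ~V xor (L -> (~D <-> (U -> D)))

~V = ~T = F
~D = ~F = T
U -> D = T -> F = F
~D <-> (U -> D) = T <-> F = F
L -> (~D <-> (U -> D)) = F -> F = T
~V xor (L -> (~D <-> (U -> D))) = F xor T = T
So S2 is true.

2 of the 2 statements are true (S1, S2).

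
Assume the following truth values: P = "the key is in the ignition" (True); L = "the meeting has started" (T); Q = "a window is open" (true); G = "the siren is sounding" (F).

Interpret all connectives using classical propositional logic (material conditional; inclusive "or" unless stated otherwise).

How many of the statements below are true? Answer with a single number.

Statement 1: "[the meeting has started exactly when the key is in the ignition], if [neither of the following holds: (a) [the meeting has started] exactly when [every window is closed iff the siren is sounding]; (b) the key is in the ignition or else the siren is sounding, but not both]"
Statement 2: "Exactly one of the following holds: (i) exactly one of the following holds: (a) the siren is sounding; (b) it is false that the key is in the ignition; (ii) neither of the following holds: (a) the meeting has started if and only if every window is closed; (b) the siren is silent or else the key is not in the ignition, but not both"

1

Statement 1: This is ((L ↔ (¬Q ↔ G)) ↓ (P ⊕ G)) → (L ↔ P).

¬Q = ¬T = F
¬Q ↔ G = F ↔ F = T
L ↔ (¬Q ↔ G) = T ↔ T = T
P ⊕ G = T ⊕ F = T
(L ↔ (¬Q ↔ G)) ↓ (P ⊕ G) = T ↓ T = F
L ↔ P = T ↔ T = T
((L ↔ (¬Q ↔ G)) ↓ (P ⊕ G)) → (L ↔ P) = F → T = T
Hence Statement 1 is true.

Statement 2: Formalization: (G ⊕ ¬P) ⊕ ((L ↔ ¬Q) ↓ (¬G ⊕ ¬P))

¬P = ¬T = F
G ⊕ ¬P = F ⊕ F = F
¬Q = ¬T = F
L ↔ ¬Q = T ↔ F = F
¬G = ¬F = T
¬P = ¬T = F
¬G ⊕ ¬P = T ⊕ F = T
(L ↔ ¬Q) ↓ (¬G ⊕ ¬P) = F ↓ T = F
(G ⊕ ¬P) ⊕ ((L ↔ ¬Q) ↓ (¬G ⊕ ¬P)) = F ⊕ F = F
Thus Statement 2 is false.

1 of the 2 statements is true.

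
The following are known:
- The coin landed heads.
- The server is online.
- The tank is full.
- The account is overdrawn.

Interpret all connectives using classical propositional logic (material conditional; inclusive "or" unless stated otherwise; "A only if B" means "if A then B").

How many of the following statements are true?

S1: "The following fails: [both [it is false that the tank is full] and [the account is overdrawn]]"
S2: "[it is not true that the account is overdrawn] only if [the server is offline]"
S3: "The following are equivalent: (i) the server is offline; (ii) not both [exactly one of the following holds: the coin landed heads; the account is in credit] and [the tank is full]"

3

Let R = "the tank is full" (True), S = "the account is overdrawn" (True), Q = "the server is online" (True), P = "the coin landed heads" (True).

S1: In symbols: not (not R and S)

not R = not True = False
not R and S = False and True = False
not (not R and S) = not False = True
Hence S1 is true.

S2: In symbols: not S -> not Q

not S = not True = False
not Q = not True = False
not S -> not Q = False -> False = True
Thus S2 is true.

S3: In symbols: not Q iff ((P xor not S) nand R)

not Q = not True = False
not S = not True = False
P xor not S = True xor False = True
(P xor not S) nand R = True nand True = False
not Q iff ((P xor not S) nand R) = False iff False = True
Thus S3 is true.

True statements: 3 (S1, S2, S3).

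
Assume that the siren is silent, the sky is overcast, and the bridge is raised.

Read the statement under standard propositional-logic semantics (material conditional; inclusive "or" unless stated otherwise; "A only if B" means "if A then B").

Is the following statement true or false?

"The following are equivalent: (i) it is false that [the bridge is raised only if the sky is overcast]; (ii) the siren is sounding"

The statement is true.

Let S = "the bridge is raised" (True), P = "the sky is overcast" (True), M = "the siren is sounding" (False).
This is not (S -> P) iff M.

S -> P = True -> True = True
not (S -> P) = not True = False
not (S -> P) iff M = False iff False = True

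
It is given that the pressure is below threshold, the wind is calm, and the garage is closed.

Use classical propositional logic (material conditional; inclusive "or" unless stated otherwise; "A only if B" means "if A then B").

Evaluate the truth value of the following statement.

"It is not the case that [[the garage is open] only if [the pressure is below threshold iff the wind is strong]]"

False

Let R = "the garage is closed" (T), P = "the pressure is above threshold" (F), Q = "the wind is strong" (F).
This is ~(~R -> (~P <-> Q)).

~R = ~T = F
~P = ~F = T
~P <-> Q = T <-> F = F
~R -> (~P <-> Q) = F -> F = T
~(~R -> (~P <-> Q)) = ~T = F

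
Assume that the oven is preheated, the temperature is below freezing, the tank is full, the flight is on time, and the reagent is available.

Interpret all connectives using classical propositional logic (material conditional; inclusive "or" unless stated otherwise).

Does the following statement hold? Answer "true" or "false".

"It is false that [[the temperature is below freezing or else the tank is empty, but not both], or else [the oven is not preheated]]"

False.

Let V = "the temperature is below freezing" (T), H = "the tank is full" (T), W = "the oven is preheated" (T).
In symbols: ~((V xor ~H) | ~W)

~H = ~T = F
V xor ~H = T xor F = T
~W = ~T = F
(V xor ~H) | ~W = T | F = T
~((V xor ~H) | ~W) = ~T = F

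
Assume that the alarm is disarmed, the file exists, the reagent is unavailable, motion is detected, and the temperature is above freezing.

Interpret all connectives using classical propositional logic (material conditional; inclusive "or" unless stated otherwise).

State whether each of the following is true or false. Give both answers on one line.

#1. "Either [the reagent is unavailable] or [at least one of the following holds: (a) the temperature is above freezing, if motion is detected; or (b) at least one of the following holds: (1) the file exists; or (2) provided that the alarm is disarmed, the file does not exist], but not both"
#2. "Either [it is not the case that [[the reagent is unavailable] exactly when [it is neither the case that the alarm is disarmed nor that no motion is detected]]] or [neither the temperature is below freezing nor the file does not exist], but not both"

#1 F, #2 F

Let K = "the reagent is available" (F), P = "motion is detected" (T), V = "the temperature is below freezing" (F), Q = "the file exists" (T), S = "the alarm is armed" (F).

#1: Parsed as ¬K ⊕ ((P → ¬V) ∨ (Q ∨ (¬S → ¬Q)))

¬K = ¬F = T
¬V = ¬F = T
P → ¬V = T → T = T
¬S = ¬F = T
¬Q = ¬T = F
¬S → ¬Q = T → F = F
Q ∨ (¬S → ¬Q) = T ∨ F = T
(P → ¬V) ∨ (Q ∨ (¬S → ¬Q)) = T ∨ T = T
¬K ⊕ ((P → ¬V) ∨ (Q ∨ (¬S → ¬Q))) = T ⊕ T = F
Hence #1 is false.

#2: Formalization: ¬(¬K ↔ (¬S ↓ ¬P)) ⊕ (V ↓ ¬Q)

¬K = ¬F = T
¬S = ¬F = T
¬P = ¬T = F
¬S ↓ ¬P = T ↓ F = F
¬K ↔ (¬S ↓ ¬P) = T ↔ F = F
¬(¬K ↔ (¬S ↓ ¬P)) = ¬F = T
¬Q = ¬T = F
V ↓ ¬Q = F ↓ F = T
¬(¬K ↔ (¬S ↓ ¬P)) ⊕ (V ↓ ¬Q) = T ⊕ T = F
So #2 is false.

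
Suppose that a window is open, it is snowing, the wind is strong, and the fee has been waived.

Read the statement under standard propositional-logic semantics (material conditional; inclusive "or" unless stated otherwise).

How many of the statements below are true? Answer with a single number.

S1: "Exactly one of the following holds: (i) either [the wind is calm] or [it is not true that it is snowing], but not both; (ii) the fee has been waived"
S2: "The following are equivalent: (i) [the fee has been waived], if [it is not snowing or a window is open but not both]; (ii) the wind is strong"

Let K = "the wind is strong" (T), R = "it is snowing" (T), V = "the fee has been waived" (T), U = "a window is open" (T).

S1: In symbols: (~K xor ~R) xor V

~K = ~T = F
~R = ~T = F
~K xor ~R = F xor F = F
(~K xor ~R) xor V = F xor T = T
So S1 is true.

S2: Formalization: ((~R xor U) -> V) <-> K

~R = ~T = F
~R xor U = F xor T = T
(~R xor U) -> V = T -> T = T
((~R xor U) -> V) <-> K = T <-> T = T
So S2 is true.

2 of the 2 statements are true (S1, S2).

2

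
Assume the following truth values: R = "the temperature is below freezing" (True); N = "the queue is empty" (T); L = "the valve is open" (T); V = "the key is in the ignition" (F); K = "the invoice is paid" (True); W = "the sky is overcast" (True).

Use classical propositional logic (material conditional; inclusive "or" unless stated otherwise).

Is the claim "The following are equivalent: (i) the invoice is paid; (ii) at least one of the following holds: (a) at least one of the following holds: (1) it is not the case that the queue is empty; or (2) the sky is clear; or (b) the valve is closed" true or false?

Values: K=True, N=True, W=True, L=True.
Parsed as K iff ((not N or not W) or not L)

not N = not True = False
not W = not True = False
not N or not W = False or False = False
not L = not True = False
(not N or not W) or not L = False or False = False
K iff ((not N or not W) or not L) = True iff False = False

The statement is false.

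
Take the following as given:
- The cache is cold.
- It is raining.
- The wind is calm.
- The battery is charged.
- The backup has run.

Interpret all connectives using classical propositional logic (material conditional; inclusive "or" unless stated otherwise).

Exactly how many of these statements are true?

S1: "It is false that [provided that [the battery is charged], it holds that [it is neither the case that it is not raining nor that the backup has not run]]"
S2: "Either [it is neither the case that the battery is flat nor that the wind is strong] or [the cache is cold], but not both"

0

Let S = "the battery is charged" (True), Q = "it is raining" (True), U = "the backup has run" (True), R = "the wind is strong" (False), P = "the cache is warm" (False).

S1: Parsed as not (S -> (not Q nor not U))

not Q = not True = False
not U = not True = False
not Q nor not U = False nor False = True
S -> (not Q nor not U) = True -> True = True
not (S -> (not Q nor not U)) = not True = False
Hence S1 is false.

S2: This is (not S nor R) xor not P.

not S = not True = False
not S nor R = False nor False = True
not P = not False = True
(not S nor R) xor not P = True xor True = False
Thus S2 is false.

True statements: 0 (none).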